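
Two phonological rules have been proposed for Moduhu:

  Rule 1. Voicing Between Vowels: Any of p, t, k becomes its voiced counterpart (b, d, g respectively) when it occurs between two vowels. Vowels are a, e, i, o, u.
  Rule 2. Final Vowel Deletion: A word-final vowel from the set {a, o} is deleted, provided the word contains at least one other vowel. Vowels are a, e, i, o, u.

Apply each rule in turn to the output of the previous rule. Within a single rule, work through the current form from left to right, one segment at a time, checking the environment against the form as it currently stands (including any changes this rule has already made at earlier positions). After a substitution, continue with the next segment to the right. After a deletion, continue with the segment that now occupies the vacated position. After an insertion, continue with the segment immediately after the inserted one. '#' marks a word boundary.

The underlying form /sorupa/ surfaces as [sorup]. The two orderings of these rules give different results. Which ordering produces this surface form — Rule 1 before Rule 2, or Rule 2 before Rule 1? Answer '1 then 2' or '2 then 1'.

Order 1 then 2:
  1 Voicing Between Vowels: [sorupa] → [soruba]
  2 Final Vowel Deletion: [soruba] → [sorub]
  result: [sorub]
Order 2 then 1:
  2 Final Vowel Deletion: [sorupa] → [sorup]
  1 Voicing Between Vowels: no change — [sorup]
  result: [sorup]

2 then 1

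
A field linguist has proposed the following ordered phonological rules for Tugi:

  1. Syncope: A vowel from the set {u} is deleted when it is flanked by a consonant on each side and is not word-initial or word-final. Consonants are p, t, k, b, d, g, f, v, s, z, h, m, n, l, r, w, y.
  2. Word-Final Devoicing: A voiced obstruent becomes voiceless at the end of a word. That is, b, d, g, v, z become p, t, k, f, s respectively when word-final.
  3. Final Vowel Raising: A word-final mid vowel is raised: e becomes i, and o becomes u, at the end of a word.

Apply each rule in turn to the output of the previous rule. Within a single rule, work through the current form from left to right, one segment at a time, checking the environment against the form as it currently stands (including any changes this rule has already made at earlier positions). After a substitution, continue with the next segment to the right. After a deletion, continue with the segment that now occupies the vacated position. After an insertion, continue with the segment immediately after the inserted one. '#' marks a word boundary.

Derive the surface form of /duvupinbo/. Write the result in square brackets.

1 Syncope: [duvupinbo] → [dvpinbo]
2 Word-Final Devoicing: no change — [dvpinbo]
3 Final Vowel Raising: [dvpinbo] → [dvpinbu]

[dvpinbu]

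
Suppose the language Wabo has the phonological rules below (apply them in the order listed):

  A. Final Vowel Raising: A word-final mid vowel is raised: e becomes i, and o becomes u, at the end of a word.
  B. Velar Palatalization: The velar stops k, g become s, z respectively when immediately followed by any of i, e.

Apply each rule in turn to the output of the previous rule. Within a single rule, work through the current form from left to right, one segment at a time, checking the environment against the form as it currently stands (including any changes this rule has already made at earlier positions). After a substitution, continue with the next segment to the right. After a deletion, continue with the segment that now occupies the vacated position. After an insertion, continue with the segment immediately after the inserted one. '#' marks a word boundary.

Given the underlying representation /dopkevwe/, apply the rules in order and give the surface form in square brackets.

A Final Vowel Raising: [dopkevwe] → [dopkevwi]
B Velar Palatalization: [dopkevwi] → [dopsevwi]

[dopsevwi]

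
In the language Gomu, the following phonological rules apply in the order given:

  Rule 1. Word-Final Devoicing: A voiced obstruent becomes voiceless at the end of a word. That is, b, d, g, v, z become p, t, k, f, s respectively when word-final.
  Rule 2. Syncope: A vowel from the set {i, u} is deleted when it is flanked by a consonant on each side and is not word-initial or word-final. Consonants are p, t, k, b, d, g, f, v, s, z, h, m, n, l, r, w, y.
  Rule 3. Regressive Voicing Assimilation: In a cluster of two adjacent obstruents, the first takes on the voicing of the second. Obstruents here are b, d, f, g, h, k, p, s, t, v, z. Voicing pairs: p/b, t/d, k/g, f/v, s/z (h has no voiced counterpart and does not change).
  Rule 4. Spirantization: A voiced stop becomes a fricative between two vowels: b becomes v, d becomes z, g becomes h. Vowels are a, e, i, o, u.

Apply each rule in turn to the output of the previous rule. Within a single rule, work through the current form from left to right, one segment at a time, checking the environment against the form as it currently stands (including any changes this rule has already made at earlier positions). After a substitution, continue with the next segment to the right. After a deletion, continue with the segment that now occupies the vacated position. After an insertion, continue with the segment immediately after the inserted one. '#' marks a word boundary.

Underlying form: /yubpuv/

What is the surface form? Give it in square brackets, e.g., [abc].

[yppf]

Rule 1 Word-Final Devoicing: [yubpuv] → [yubpuf]
Rule 2 Syncope: [yubpuf] → [ybpf]
Rule 3 Regressive Voicing Assimilation: [ybpf] → [yppf]
Rule 4 Spirantization: no change — [yppf]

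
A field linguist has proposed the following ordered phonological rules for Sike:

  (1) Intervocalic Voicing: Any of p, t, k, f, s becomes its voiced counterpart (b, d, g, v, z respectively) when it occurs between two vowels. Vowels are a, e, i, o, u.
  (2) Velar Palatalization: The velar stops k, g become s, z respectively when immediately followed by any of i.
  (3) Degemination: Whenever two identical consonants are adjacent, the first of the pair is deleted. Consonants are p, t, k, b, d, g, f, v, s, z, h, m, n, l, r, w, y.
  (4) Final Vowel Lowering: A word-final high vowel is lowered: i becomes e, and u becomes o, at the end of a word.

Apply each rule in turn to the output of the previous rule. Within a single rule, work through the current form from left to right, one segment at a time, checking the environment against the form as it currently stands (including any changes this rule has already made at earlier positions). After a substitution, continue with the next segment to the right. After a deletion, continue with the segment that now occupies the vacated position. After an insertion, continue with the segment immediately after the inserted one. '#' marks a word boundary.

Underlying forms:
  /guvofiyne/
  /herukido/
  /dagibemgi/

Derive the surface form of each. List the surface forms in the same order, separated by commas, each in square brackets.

[guvoviyne], [heruzido], [dazibemze]

/guvofiyne/:
  (1) Intervocalic Voicing: [guvofiyne] → [guvoviyne]
  (2) Velar Palatalization: no change — [guvoviyne]
  (3) Degemination: no change — [guvoviyne]
  (4) Final Vowel Lowering: no change — [guvoviyne]
/herukido/:
  (1) Intervocalic Voicing: [herukido] → [herugido]
  (2) Velar Palatalization: [herugido] → [heruzido]
  (3) Degemination: no change — [heruzido]
  (4) Final Vowel Lowering: no change — [heruzido]
/dagibemgi/:
  (1) Intervocalic Voicing: no change — [dagibemgi]
  (2) Velar Palatalization: [dagibemgi] → [dazibemzi]
  (3) Degemination: no change — [dazibemzi]
  (4) Final Vowel Lowering: [dazibemzi] → [dazibemze]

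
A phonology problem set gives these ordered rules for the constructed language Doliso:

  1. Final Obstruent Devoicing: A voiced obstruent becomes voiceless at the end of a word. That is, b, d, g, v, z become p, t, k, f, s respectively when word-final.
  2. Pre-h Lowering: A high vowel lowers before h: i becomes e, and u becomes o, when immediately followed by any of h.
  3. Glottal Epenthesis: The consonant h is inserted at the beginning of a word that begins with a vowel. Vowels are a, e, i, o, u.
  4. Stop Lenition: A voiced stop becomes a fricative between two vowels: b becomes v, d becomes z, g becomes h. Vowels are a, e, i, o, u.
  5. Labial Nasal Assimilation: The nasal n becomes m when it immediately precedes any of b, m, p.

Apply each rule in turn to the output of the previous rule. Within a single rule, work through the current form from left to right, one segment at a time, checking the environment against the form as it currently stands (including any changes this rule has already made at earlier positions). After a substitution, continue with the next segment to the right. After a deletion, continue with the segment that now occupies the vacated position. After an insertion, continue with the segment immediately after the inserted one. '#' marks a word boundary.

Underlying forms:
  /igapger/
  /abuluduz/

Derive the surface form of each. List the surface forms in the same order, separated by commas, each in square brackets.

[hihapger], [havuluzus]

/igapger/:
  1 Final Obstruent Devoicing: no change — [igapger]
  2 Pre-h Lowering: no change — [igapger]
  3 Glottal Epenthesis: [igapger] → [higapger]
  4 Stop Lenition: [higapger] → [hihapger]
  5 Labial Nasal Assimilation: no change — [hihapger]
/abuluduz/:
  1 Final Obstruent Devoicing: [abuluduz] → [abuludus]
  2 Pre-h Lowering: no change — [abuludus]
  3 Glottal Epenthesis: [abuludus] → [habuludus]
  4 Stop Lenition: [habuludus] → [havuluzus]
  5 Labial Nasal Assimilation: no change — [havuluzus]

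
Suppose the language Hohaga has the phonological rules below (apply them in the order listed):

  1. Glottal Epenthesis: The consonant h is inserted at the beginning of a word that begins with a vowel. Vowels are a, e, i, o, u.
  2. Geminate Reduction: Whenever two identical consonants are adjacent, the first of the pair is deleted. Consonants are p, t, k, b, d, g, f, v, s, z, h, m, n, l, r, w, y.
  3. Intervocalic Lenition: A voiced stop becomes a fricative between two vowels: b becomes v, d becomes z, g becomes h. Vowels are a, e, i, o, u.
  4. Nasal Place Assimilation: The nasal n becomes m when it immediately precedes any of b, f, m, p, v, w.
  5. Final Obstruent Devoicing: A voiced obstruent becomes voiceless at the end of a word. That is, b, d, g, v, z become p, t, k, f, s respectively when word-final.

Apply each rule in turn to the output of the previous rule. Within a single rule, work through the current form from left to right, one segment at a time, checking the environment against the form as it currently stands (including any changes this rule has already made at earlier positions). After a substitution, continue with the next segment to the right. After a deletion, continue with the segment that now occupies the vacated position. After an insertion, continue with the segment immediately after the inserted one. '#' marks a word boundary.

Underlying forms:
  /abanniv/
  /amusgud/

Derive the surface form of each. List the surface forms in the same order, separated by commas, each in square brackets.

/abanniv/:
  1 Glottal Epenthesis: [abanniv] → [habanniv]
  2 Geminate Reduction: [habanniv] → [habaniv]
  3 Intervocalic Lenition: [habaniv] → [havaniv]
  4 Nasal Place Assimilation: no change — [havaniv]
  5 Final Obstruent Devoicing: [havaniv] → [havanif]
/amusgud/:
  1 Glottal Epenthesis: [amusgud] → [hamusgud]
  2 Geminate Reduction: no change — [hamusgud]
  3 Intervocalic Lenition: no change — [hamusgud]
  4 Nasal Place Assimilation: no change — [hamusgud]
  5 Final Obstruent Devoicing: [hamusgud] → [hamusgut]

[havanif], [hamusgut]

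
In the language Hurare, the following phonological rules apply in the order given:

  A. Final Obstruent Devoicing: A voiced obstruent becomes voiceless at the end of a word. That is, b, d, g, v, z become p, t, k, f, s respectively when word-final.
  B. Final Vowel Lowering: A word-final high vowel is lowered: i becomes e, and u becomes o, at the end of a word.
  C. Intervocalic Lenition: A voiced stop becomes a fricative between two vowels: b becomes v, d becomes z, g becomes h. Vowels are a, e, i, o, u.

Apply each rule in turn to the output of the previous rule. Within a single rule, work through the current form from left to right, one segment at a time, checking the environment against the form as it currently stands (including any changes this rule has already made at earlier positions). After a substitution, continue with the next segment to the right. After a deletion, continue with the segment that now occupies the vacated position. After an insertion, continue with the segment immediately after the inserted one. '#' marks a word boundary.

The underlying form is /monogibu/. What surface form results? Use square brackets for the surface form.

[monohivo]

A Final Obstruent Devoicing: no change — [monogibu]
B Final Vowel Lowering: [monogibu] → [monogibo]
C Intervocalic Lenition: [monogibo] → [monohivo]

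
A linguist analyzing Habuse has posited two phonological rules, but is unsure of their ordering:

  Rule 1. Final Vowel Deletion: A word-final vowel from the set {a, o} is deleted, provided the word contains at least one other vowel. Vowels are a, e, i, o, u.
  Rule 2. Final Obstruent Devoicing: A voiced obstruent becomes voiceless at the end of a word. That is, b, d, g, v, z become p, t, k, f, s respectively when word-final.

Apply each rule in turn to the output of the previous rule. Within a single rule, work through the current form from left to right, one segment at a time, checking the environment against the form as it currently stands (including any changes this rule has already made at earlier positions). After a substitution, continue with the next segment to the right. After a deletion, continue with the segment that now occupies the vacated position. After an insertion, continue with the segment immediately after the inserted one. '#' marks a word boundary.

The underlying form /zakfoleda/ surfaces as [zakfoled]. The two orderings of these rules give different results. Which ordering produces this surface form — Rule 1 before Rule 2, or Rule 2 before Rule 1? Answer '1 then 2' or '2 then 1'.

2 then 1

Order 1 then 2:
  1 Final Vowel Deletion: [zakfoleda] → [zakfoled]
  2 Final Obstruent Devoicing: [zakfoled] → [zakfolet]
  result: [zakfolet]
Order 2 then 1:
  2 Final Obstruent Devoicing: no change — [zakfoleda]
  1 Final Vowel Deletion: [zakfoleda] → [zakfoled]
  result: [zakfoled]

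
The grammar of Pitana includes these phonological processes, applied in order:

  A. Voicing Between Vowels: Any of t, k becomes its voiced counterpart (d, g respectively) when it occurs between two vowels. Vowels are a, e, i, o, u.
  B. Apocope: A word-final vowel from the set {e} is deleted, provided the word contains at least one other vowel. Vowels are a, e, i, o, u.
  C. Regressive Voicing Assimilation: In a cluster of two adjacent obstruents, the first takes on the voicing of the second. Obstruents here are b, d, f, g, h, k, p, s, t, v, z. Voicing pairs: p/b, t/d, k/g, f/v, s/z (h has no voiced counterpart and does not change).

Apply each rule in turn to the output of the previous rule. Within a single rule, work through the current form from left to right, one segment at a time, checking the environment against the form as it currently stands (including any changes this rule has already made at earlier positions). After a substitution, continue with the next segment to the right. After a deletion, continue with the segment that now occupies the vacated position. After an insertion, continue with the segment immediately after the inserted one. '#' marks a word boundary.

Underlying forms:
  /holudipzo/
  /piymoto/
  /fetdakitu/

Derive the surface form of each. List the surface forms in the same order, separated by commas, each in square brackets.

[holudibzo], [piymodo], [feddagidu]

/holudipzo/:
  A Voicing Between Vowels: no change — [holudipzo]
  B Apocope: no change — [holudipzo]
  C Regressive Voicing Assimilation: [holudipzo] → [holudibzo]
/piymoto/:
  A Voicing Between Vowels: [piymoto] → [piymodo]
  B Apocope: no change — [piymodo]
  C Regressive Voicing Assimilation: no change — [piymodo]
/fetdakitu/:
  A Voicing Between Vowels: [fetdakitu] → [fetdagidu]
  B Apocope: no change — [fetdagidu]
  C Regressive Voicing Assimilation: [fetdagidu] → [feddagidu]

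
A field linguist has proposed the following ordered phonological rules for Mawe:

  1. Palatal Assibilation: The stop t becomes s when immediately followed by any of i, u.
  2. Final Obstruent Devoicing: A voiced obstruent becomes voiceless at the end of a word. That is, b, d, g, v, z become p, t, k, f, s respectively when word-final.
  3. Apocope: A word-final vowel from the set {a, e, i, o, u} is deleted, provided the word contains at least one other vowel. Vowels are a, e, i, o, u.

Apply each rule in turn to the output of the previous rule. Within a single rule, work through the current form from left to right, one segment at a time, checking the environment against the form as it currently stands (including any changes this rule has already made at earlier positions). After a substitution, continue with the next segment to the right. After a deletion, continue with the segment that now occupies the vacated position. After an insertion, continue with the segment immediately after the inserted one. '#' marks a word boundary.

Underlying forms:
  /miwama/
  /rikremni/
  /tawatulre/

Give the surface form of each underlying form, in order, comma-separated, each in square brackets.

/miwama/:
  1 Palatal Assibilation: no change — [miwama]
  2 Final Obstruent Devoicing: no change — [miwama]
  3 Apocope: [miwama] → [miwam]
/rikremni/:
  1 Palatal Assibilation: no change — [rikremni]
  2 Final Obstruent Devoicing: no change — [rikremni]
  3 Apocope: [rikremni] → [rikremn]
/tawatulre/:
  1 Palatal Assibilation: [tawatulre] → [tawasulre]
  2 Final Obstruent Devoicing: no change — [tawasulre]
  3 Apocope: [tawasulre] → [tawasulr]

[miwam], [rikremn], [tawasulr]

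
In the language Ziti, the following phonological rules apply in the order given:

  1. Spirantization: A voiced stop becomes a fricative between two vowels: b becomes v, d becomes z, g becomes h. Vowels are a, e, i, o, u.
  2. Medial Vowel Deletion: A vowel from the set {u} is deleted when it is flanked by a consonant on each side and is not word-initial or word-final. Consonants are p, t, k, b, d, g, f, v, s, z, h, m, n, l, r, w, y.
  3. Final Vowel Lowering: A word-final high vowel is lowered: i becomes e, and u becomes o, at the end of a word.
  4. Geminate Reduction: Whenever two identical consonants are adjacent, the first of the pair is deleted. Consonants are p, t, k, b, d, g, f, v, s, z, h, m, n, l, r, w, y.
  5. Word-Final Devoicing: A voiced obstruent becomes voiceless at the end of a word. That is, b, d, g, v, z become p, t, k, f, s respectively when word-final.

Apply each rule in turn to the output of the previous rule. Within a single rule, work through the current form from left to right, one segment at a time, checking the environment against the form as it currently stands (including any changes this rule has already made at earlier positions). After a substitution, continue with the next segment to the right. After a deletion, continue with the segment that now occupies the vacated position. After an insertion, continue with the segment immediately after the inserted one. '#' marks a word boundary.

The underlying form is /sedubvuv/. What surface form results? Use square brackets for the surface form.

1 Spirantization: [sedubvuv] → [sezubvuv]
2 Medial Vowel Deletion: [sezubvuv] → [sezbvv]
3 Final Vowel Lowering: no change — [sezbvv]
4 Geminate Reduction: [sezbvv] → [sezbv]
5 Word-Final Devoicing: [sezbv] → [sezbf]

[sezbf]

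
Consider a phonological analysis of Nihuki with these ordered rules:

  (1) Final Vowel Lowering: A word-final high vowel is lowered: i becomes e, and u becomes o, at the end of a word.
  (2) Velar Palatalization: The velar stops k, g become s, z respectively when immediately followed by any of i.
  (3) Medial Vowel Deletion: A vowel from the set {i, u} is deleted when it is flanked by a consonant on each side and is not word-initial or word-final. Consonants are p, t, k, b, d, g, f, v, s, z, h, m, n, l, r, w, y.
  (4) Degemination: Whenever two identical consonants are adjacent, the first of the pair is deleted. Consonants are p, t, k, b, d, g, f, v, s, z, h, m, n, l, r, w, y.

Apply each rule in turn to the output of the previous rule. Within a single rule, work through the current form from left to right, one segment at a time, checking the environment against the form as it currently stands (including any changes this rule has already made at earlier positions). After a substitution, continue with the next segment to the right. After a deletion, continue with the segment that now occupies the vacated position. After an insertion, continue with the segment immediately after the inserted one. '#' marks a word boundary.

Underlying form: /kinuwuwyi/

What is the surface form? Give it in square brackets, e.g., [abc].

(1) Final Vowel Lowering: [kinuwuwyi] → [kinuwuwye]
(2) Velar Palatalization: [kinuwuwye] → [sinuwuwye]
(3) Medial Vowel Deletion: [sinuwuwye] → [snwwye]
(4) Degemination: [snwwye] → [snwye]

[snwye]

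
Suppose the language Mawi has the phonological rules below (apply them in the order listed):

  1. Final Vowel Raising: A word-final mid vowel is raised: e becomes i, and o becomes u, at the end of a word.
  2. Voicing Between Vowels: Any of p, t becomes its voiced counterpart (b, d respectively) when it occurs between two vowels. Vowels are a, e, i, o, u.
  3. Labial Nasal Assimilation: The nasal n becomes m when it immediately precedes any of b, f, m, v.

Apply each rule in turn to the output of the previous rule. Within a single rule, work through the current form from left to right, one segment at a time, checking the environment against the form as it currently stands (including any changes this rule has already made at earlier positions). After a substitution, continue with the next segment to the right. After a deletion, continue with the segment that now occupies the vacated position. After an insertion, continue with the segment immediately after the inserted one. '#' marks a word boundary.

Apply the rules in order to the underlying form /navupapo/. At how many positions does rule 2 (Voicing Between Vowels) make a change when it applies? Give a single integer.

1 Final Vowel Raising: [navupapo] → [navupapu]
2 Voicing Between Vowels: [navupapu] → [navubabu]
3 Labial Nasal Assimilation: no change — [navubabu]
Rule 2 changed 2 position(s).

2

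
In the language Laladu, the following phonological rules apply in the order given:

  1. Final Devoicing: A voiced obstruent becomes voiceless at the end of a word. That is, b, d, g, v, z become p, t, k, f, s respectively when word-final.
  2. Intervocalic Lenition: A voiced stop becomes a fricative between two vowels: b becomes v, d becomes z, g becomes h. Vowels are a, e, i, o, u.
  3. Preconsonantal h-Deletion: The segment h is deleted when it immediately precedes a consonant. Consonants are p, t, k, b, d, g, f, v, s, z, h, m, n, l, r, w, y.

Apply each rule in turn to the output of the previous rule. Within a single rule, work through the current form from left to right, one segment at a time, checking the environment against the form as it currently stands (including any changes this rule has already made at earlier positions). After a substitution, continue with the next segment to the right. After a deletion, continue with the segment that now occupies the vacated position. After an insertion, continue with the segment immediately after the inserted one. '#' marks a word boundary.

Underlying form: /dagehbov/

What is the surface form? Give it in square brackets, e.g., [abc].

[dahebof]

1 Final Devoicing: [dagehbov] → [dagehbof]
2 Intervocalic Lenition: [dagehbof] → [dahehbof]
3 Preconsonantal h-Deletion: [dahehbof] → [dahebof]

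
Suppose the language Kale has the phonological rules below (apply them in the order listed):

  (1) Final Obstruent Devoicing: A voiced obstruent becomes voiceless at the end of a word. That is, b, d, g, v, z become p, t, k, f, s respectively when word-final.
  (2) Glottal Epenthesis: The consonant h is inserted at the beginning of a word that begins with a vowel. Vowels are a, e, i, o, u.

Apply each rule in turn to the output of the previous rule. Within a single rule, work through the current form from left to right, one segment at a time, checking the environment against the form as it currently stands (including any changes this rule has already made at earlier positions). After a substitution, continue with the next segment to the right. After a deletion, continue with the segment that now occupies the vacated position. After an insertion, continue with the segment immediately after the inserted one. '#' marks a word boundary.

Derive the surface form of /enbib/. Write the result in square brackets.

(1) Final Obstruent Devoicing: [enbib] → [enbip]
(2) Glottal Epenthesis: [enbip] → [henbip]

[henbip]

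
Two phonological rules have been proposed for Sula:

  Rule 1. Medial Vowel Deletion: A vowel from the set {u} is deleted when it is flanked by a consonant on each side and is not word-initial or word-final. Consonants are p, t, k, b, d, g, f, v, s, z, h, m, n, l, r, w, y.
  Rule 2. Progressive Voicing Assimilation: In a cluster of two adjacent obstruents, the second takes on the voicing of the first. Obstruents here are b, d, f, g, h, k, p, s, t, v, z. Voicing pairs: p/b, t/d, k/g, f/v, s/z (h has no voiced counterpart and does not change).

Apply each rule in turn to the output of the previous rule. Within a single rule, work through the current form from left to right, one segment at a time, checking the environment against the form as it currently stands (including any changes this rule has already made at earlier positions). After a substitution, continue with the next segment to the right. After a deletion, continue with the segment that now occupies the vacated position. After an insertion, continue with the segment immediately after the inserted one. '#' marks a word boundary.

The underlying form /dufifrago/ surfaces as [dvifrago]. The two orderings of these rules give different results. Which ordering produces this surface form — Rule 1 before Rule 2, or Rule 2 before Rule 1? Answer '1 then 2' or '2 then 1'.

1 then 2

Order 1 then 2:
  1 Medial Vowel Deletion: [dufifrago] → [dfifrago]
  2 Progressive Voicing Assimilation: [dfifrago] → [dvifrago]
  result: [dvifrago]
Order 2 then 1:
  2 Progressive Voicing Assimilation: no change — [dufifrago]
  1 Medial Vowel Deletion: [dufifrago] → [dfifrago]
  result: [dfifrago]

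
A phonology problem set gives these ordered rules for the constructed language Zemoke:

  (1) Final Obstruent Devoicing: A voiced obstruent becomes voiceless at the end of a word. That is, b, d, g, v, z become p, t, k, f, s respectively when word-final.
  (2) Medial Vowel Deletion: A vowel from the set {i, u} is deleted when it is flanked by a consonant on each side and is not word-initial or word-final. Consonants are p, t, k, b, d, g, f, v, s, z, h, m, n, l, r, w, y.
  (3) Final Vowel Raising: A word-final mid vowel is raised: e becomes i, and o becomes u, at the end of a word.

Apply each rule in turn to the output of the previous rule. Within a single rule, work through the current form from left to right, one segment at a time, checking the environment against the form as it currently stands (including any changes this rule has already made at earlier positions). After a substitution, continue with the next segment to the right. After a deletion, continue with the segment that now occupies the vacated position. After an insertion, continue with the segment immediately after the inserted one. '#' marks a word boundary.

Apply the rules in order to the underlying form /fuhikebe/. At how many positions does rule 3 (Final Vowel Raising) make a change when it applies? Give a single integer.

(1) Final Obstruent Devoicing: no change — [fuhikebe]
(2) Medial Vowel Deletion: [fuhikebe] → [fhkebe]
(3) Final Vowel Raising: [fhkebe] → [fhkebi]
Rule 3 changed 1 position(s).

1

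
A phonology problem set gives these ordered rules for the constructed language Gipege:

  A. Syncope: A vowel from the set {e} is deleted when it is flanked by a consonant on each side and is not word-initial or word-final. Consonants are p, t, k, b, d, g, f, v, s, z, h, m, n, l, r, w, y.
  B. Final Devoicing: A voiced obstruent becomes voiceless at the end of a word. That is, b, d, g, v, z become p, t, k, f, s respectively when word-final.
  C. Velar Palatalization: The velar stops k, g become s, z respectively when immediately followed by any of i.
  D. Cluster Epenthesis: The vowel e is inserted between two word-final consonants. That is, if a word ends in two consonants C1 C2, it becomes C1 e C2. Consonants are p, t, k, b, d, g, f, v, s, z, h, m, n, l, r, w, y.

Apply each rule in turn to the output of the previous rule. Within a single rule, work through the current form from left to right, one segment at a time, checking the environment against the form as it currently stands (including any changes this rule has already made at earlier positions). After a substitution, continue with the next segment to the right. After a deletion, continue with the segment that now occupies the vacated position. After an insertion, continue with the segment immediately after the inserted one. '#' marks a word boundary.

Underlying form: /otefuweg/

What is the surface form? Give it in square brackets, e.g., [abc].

[otfuwek]

A Syncope: [otefuweg] → [otfuwg]
B Final Devoicing: [otfuwg] → [otfuwk]
C Velar Palatalization: no change — [otfuwk]
D Cluster Epenthesis: [otfuwk] → [otfuwek]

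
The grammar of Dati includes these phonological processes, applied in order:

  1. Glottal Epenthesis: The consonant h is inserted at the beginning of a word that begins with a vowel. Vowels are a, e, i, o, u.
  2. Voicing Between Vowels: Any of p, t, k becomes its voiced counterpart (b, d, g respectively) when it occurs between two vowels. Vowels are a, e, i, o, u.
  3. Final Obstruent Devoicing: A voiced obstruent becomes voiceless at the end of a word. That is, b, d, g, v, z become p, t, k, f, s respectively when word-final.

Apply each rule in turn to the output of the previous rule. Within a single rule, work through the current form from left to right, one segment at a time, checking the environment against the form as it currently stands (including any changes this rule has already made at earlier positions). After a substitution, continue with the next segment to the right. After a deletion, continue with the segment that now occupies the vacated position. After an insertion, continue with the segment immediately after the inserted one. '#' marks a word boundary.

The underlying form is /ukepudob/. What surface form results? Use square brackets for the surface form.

[hugebudop]

1 Glottal Epenthesis: [ukepudob] → [hukepudob]
2 Voicing Between Vowels: [hukepudob] → [hugebudob]
3 Final Obstruent Devoicing: [hugebudob] → [hugebudop]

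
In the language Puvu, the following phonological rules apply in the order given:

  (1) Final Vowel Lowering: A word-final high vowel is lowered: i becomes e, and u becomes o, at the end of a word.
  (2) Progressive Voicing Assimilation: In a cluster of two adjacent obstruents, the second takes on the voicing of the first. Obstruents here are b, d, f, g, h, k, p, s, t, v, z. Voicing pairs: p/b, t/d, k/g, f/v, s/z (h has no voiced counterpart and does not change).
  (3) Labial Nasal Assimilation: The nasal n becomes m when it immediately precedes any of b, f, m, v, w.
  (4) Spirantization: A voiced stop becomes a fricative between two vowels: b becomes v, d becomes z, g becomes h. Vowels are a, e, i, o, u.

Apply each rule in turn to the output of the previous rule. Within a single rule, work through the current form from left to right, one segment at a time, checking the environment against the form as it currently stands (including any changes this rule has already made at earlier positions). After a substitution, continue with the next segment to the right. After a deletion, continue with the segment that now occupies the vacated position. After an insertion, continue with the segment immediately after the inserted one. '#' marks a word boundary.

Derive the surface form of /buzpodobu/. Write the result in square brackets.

(1) Final Vowel Lowering: [buzpodobu] → [buzpodobo]
(2) Progressive Voicing Assimilation: [buzpodobo] → [buzbodobo]
(3) Labial Nasal Assimilation: no change — [buzbodobo]
(4) Spirantization: [buzbodobo] → [buzbozovo]

[buzbozovo]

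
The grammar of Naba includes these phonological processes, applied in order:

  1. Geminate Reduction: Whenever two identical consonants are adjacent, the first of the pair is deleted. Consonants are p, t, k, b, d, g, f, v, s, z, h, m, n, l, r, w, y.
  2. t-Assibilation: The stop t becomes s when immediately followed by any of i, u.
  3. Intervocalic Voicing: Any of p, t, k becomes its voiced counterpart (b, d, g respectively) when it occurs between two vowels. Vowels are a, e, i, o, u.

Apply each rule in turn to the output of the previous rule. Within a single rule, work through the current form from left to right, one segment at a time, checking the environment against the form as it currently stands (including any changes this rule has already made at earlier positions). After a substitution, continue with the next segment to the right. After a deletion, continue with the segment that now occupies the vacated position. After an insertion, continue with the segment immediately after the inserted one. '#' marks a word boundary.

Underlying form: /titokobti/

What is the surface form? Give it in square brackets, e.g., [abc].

1 Geminate Reduction: no change — [titokobti]
2 t-Assibilation: [titokobti] → [sitokobsi]
3 Intervocalic Voicing: [sitokobsi] → [sidogobsi]

[sidogobsi]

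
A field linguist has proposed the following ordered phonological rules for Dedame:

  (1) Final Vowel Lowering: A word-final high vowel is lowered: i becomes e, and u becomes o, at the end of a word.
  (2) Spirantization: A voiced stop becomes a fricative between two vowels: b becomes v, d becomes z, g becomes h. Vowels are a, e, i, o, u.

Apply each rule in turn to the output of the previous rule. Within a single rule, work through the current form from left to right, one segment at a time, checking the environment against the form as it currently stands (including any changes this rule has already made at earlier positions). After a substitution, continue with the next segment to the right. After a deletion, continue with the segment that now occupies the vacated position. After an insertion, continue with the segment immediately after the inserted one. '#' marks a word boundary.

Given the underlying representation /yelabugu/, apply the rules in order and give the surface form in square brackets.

(1) Final Vowel Lowering: [yelabugu] → [yelabugo]
(2) Spirantization: [yelabugo] → [yelavuho]

[yelavuho]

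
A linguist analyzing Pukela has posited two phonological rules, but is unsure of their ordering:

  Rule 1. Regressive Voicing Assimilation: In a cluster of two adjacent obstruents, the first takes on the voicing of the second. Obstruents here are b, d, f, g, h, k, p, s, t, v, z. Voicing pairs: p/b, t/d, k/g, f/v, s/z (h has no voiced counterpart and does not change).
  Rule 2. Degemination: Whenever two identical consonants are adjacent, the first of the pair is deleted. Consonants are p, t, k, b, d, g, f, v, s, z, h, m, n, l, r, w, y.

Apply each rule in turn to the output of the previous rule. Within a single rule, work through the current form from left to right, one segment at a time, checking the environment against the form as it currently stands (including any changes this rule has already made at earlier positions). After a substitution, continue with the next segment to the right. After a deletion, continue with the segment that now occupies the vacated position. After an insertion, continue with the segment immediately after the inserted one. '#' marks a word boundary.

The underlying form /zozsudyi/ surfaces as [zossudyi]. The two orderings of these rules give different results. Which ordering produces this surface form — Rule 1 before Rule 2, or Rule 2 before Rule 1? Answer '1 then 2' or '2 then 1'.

2 then 1

Order 1 then 2:
  1 Regressive Voicing Assimilation: [zozsudyi] → [zossudyi]
  2 Degemination: [zossudyi] → [zosudyi]
  result: [zosudyi]
Order 2 then 1:
  2 Degemination: no change — [zozsudyi]
  1 Regressive Voicing Assimilation: [zozsudyi] → [zossudyi]
  result: [zossudyi]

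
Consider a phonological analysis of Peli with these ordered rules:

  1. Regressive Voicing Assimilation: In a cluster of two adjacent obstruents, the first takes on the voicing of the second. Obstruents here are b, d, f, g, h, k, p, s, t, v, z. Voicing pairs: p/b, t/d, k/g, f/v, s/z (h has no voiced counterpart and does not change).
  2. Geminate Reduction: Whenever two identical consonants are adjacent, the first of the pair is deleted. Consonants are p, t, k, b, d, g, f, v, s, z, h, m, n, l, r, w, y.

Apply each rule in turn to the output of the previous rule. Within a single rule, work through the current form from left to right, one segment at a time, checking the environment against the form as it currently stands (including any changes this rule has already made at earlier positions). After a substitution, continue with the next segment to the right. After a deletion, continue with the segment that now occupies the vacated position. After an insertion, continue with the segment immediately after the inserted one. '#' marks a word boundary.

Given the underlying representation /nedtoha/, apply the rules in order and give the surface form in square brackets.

1 Regressive Voicing Assimilation: [nedtoha] → [nettoha]
2 Geminate Reduction: [nettoha] → [netoha]

[netoha]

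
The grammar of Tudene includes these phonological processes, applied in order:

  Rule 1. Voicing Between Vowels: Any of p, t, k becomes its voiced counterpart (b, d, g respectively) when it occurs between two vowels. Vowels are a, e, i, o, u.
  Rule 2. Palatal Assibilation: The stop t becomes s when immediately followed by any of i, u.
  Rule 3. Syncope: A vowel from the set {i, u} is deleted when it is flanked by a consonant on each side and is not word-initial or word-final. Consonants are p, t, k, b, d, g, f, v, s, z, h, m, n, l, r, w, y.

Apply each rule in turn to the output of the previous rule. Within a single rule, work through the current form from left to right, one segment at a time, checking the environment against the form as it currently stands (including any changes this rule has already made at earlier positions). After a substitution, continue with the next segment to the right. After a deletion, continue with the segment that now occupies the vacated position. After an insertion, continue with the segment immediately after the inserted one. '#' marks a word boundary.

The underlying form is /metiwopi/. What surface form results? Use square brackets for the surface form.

[medwobi]

Rule 1 Voicing Between Vowels: [metiwopi] → [mediwobi]
Rule 2 Palatal Assibilation: no change — [mediwobi]
Rule 3 Syncope: [mediwobi] → [medwobi]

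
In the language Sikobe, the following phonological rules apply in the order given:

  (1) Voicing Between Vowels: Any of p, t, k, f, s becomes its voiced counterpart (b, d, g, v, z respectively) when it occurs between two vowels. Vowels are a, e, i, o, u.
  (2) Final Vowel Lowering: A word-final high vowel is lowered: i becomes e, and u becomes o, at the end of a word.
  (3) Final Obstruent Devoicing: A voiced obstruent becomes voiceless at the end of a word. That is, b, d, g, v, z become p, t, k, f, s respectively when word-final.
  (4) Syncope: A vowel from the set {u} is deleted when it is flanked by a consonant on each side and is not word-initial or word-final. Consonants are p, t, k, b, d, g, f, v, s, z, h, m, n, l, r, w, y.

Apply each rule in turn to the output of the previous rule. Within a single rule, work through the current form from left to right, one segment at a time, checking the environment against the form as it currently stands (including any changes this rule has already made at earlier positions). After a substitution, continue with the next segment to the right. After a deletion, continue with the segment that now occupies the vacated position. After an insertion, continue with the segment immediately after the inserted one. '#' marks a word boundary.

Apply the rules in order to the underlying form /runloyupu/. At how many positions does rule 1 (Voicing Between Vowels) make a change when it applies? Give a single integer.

(1) Voicing Between Vowels: [runloyupu] → [runloyubu]
(2) Final Vowel Lowering: [runloyubu] → [runloyubo]
(3) Final Obstruent Devoicing: no change — [runloyubo]
(4) Syncope: [runloyubo] → [rnloybo]
Rule 1 changed 1 position(s).

1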